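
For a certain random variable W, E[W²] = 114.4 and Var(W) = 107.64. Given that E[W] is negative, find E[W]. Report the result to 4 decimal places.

(E[W])² = E[W²] − Var(W) = 114.4 − 107.64 = 6.76
E[W] = −√6.76 = -2.6

-2.6000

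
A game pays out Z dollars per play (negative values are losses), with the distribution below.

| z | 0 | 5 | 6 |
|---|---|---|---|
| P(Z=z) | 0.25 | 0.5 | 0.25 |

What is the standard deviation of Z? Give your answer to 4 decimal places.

2.3452

E[Z] = (0)(0.25) + (5)(0.5) + (6)(0.25) = 4
E[Z²] = (0)²(0.25) + (5)²(0.5) + (6)²(0.25) = 21.5
Var(Z) = E[Z²] − (E[Z])² = 21.5 − (4)² = 5.5
SD(Z) = √5.5 ≈ 2.3452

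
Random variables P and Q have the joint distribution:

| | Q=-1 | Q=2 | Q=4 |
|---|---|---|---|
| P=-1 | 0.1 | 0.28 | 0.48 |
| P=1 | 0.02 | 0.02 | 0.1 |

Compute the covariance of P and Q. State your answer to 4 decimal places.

0.0560

E[P] = -0.72,  E[Q] = 2.8
E[PQ] = -1.96
cov(P,Q) = E[PQ] − E[P]E[Q] = -1.96 − (-0.72)(2.8) = 0.056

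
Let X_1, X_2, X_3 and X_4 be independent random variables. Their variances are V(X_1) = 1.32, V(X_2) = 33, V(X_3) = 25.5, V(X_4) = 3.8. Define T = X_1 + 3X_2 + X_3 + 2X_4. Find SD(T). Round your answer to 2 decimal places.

By independence, V(T) = (1)²V(X_1) + (3)²V(X_2) + (1)²V(X_3) + (2)²V(X_4)
= (1)²·1.32 + (3)²·33 + (1)²·25.5 + (2)²·3.8 = 339.02
SD(T) = √339.02 ≈ 18.41

18.41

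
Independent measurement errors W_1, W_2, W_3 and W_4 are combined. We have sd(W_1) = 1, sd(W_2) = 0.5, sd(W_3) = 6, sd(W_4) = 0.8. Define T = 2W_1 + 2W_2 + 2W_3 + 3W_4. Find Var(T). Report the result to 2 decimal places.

Var(W_1) = 1, Var(W_2) = 0.25, Var(W_3) = 36, Var(W_4) = 0.64
By independence, Var(T) = (2)²Var(W_1) + (2)²Var(W_2) + (2)²Var(W_3) + (3)²Var(W_4)
= (2)²·1 + (2)²·0.25 + (2)²·36 + (3)²·0.64 = 154.76

154.76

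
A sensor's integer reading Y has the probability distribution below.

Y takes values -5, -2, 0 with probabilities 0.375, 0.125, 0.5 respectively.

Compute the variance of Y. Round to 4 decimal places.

5.3594

E[Y] = (-5)(0.375) + (-2)(0.125) + (0)(0.5) = -2.125
E[Y²] = (-5)²(0.375) + (-2)²(0.125) + (0)²(0.5) = 9.875
var(Y) = E[Y²] − (E[Y])² = 9.875 − (-2.125)² = 5.359375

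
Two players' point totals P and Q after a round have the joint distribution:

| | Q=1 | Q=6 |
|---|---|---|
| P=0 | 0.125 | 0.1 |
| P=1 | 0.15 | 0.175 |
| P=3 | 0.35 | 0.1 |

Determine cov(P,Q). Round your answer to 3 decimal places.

E[P] = 1.675,  E[Q] = 2.875
E[PQ] = 4.05
cov(P,Q) = E[PQ] − E[P]E[Q] = 4.05 − (1.675)(2.875) = -0.765625

-0.766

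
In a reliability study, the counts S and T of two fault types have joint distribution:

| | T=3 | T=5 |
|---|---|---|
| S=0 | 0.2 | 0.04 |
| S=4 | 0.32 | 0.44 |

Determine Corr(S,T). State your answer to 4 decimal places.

E[S] = 3.04,  E[T] = 3.96
E[ST] = 12.64
Cov(S,T) = E[ST] − E[S]E[T] = 12.64 − (3.04)(3.96) = 0.6016
var(S) = 2.9184,  var(T) = 0.9984
ρ = 0.6016 / √(2.9184·0.9984) ≈ 0.3524

0.3524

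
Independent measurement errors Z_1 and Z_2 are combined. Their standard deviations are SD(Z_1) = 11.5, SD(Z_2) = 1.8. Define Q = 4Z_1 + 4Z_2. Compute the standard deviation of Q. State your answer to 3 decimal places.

Var(Z_1) = 132.25, Var(Z_2) = 3.24
By independence, Var(Q) = (4)²Var(Z_1) + (4)²Var(Z_2)
= (4)²·132.25 + (4)²·3.24 = 2167.84
SD(Q) = √2167.84 ≈ 46.560

46.560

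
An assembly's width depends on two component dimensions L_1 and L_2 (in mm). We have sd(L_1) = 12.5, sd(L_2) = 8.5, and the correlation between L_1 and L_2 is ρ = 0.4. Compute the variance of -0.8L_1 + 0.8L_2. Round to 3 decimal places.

91.840

Var(L_1) = (12.5)² = 156.25;  Var(L_2) = (8.5)² = 72.25
Cov(L_1,L_2) = ρ·sd(L_1)·sd(L_2) = 0.4·12.5·8.5 = 42.5
Var(-0.8L_1 + 0.8L_2) = (-0.8)²·Var(L_1) + (0.8)²·Var(L_2) + 2·(-0.8)·(0.8)·Cov(L_1,L_2)
= 0.64·156.25 + 0.64·72.25 + -1.28·42.5 = 91.84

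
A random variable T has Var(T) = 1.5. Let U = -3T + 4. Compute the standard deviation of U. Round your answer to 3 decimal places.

Var(-3T + 4) = (-3)²·1.5 = 13.5
σ(U) = √13.5 ≈ 3.674

3.674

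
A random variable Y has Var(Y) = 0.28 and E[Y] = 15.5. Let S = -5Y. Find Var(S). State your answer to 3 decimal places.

7.000

Var(-5Y) = (-5)²·Var(Y) = 25·0.28 = 7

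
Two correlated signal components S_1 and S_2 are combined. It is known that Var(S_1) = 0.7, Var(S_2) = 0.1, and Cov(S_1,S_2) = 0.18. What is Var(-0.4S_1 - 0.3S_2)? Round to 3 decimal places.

0.164

Var(-0.4S_1 - 0.3S_2) = (-0.4)²·Var(S_1) + (-0.3)²·Var(S_2) + 2·(-0.4)·(-0.3)·Cov(S_1,S_2)
= 0.16·0.7 + 0.09·0.1 + 0.24·0.18 = 0.1642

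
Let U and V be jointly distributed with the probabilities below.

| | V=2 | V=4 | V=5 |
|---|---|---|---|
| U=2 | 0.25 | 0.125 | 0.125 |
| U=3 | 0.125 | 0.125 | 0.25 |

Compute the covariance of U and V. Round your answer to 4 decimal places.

E[U] = 2.5,  E[V] = 3.625
E[UV] = 9.25
Cov(U,V) = E[UV] − E[U]E[V] = 9.25 − (2.5)(3.625) = 0.1875

0.1875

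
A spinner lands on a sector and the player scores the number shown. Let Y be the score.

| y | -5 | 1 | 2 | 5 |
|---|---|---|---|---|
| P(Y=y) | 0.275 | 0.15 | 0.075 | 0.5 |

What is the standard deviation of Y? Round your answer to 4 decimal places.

E[Y] = (-5)(0.275) + (1)(0.15) + (2)(0.075) + (5)(0.5) = 1.425
E[Y²] = (-5)²(0.275) + (1)²(0.15) + (2)²(0.075) + (5)²(0.5) = 19.825
Var(Y) = E[Y²] − (E[Y])² = 19.825 − (1.425)² = 17.794375
SD(Y) = √17.794375 ≈ 4.2183

4.2183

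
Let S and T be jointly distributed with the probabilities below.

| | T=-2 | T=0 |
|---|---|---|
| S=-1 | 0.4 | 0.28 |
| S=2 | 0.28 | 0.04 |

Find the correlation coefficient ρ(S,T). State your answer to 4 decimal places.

-0.2868

E[S] = -0.04,  E[T] = -1.36
E[ST] = -0.32
cov(S,T) = E[ST] − E[S]E[T] = -0.32 − (-0.04)(-1.36) = -0.3744
Var(S) = 1.9584,  Var(T) = 0.8704
ρ = -0.3744 / √(1.9584·0.8704) ≈ -0.2868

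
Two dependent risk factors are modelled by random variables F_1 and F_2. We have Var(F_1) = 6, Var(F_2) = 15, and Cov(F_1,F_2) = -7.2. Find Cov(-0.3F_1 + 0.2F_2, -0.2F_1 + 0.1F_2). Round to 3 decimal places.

1.164

Cov(-0.3F_1 + 0.2F_2, -0.2F_1 + 0.1F_2) = (-0.3)(-0.2)Var(F_1) + (0.2)(0.1)Var(F_2) + [(-0.3)(0.1) + (0.2)(-0.2)]Cov(F_1,F_2)
= 0.06·6 + 0.02·15 + -0.07·-7.2 = 1.164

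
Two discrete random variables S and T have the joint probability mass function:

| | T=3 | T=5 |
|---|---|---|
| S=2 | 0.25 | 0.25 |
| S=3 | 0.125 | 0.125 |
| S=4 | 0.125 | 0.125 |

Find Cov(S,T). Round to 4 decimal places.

0.0000

E[S] = 2.75,  E[T] = 4
E[ST] = 11
Cov(S,T) = E[ST] − E[S]E[T] = 11 − (2.75)(4) = 0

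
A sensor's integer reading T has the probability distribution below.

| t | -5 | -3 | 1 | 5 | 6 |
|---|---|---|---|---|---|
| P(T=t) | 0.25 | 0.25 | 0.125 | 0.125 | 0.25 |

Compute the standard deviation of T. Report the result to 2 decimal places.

E[T] = (-5)(0.25) + (-3)(0.25) + (1)(0.125) + (5)(0.125) + (6)(0.25) = 0.25
E[T²] = (-5)²(0.25) + (-3)²(0.25) + (1)²(0.125) + (5)²(0.125) + (6)²(0.25) = 20.75
Var(T) = E[T²] − (E[T])² = 20.75 − (0.25)² = 20.6875
σ(T) = √20.6875 ≈ 4.55

4.55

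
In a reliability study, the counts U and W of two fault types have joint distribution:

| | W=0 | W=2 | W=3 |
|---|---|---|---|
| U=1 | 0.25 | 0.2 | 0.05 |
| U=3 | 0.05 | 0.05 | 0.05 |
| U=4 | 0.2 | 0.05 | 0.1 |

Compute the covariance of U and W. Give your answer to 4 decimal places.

E[U] = 2.35,  E[W] = 1.2
E[UW] = 2.9
Cov(U,W) = E[UW] − E[U]E[W] = 2.9 − (2.35)(1.2) = 0.08

0.0800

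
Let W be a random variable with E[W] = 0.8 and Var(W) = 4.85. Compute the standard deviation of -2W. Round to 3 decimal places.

Var(-2W) = (-2)²·4.85 = 19.4
SD(-2W) = √19.4 ≈ 4.405

4.405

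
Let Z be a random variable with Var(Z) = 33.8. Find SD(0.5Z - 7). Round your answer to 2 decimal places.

Var(0.5Z - 7) = (0.5)²·33.8 = 8.45
SD(0.5Z - 7) = √8.45 ≈ 2.91

2.91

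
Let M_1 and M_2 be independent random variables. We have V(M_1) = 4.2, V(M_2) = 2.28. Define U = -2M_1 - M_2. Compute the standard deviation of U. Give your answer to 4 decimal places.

By independence, V(U) = (-2)²V(M_1) + (-1)²V(M_2)
= (-2)²·4.2 + (-1)²·2.28 = 19.08
sd(U) = √19.08 ≈ 4.3681

4.3681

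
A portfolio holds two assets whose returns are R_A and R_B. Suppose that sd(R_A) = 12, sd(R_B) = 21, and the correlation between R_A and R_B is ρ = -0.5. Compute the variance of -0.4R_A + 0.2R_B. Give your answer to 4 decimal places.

Var(R_A) = (12)² = 144;  Var(R_B) = (21)² = 441
cov(R_A,R_B) = ρ·sd(R_A)·sd(R_B) = -0.5·12·21 = -126
Var(-0.4R_A + 0.2R_B) = (-0.4)²·Var(R_A) + (0.2)²·Var(R_B) + 2·(-0.4)·(0.2)·cov(R_A,R_B)
= 0.16·144 + 0.04·441 + -0.16·-126 = 60.84

60.8400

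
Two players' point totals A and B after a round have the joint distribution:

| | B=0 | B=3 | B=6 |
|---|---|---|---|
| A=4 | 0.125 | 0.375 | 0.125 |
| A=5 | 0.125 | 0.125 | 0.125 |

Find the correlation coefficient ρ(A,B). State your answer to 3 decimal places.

E[A] = 4.375,  E[B] = 3
E[AB] = 13.125
Cov(A,B) = E[AB] − E[A]E[B] = 13.125 − (4.375)(3) = 0
V(A) = 0.234375,  V(B) = 4.5
ρ = 0 / √(0.234375·4.5) ≈ 0.000

0.000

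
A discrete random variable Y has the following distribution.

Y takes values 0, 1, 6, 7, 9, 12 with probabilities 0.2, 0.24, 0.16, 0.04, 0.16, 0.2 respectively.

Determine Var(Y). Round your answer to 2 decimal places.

21.42

E[Y] = (0)(0.2) + (1)(0.24) + (6)(0.16) + (7)(0.04) + (9)(0.16) + (12)(0.2) = 5.32
E[Y²] = (0)²(0.2) + (1)²(0.24) + (6)²(0.16) + (7)²(0.04) + (9)²(0.16) + (12)²(0.2) = 49.72
Var(Y) = E[Y²] − (E[Y])² = 49.72 − (5.32)² = 21.4176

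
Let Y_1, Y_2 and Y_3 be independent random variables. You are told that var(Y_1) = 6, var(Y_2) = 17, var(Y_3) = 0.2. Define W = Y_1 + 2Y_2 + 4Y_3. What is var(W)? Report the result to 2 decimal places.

By independence, var(W) = (1)²var(Y_1) + (2)²var(Y_2) + (4)²var(Y_3)
= (1)²·6 + (2)²·17 + (4)²·0.2 = 77.2

77.20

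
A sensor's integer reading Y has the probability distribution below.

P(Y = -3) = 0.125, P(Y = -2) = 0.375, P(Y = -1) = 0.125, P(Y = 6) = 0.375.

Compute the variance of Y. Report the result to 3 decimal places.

E[Y] = (-3)(0.125) + (-2)(0.375) + (-1)(0.125) + (6)(0.375) = 1
E[Y²] = (-3)²(0.125) + (-2)²(0.375) + (-1)²(0.125) + (6)²(0.375) = 16.25
var(Y) = E[Y²] − (E[Y])² = 16.25 − (1)² = 15.25

15.250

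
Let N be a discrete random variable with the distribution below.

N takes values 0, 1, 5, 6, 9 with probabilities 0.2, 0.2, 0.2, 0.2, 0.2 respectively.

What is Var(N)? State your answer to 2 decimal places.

10.96

E[N] = (0)(0.2) + (1)(0.2) + (5)(0.2) + (6)(0.2) + (9)(0.2) = 4.2
E[N²] = (0)²(0.2) + (1)²(0.2) + (5)²(0.2) + (6)²(0.2) + (9)²(0.2) = 28.6
Var(N) = E[N²] − (E[N])² = 28.6 − (4.2)² = 10.96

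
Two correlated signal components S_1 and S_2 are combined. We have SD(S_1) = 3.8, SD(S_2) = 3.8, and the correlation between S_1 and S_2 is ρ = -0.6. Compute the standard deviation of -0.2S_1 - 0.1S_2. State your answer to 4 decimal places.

0.6127

Var(S_1) = (3.8)² = 14.44;  Var(S_2) = (3.8)² = 14.44
cov(S_1,S_2) = ρ·SD(S_1)·SD(S_2) = -0.6·3.8·3.8 = -8.664
Var(-0.2S_1 - 0.1S_2) = (-0.2)²·Var(S_1) + (-0.1)²·Var(S_2) + 2·(-0.2)·(-0.1)·cov(S_1,S_2)
= 0.04·14.44 + 0.01·14.44 + 0.04·-8.664 = 0.37544
SD(-0.2S_1 - 0.1S_2) = √0.37544 ≈ 0.6127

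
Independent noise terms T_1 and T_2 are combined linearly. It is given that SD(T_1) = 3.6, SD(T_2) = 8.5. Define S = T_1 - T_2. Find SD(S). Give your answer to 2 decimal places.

V(T_1) = 12.96, V(T_2) = 72.25
By independence, V(S) = (1)²V(T_1) + (-1)²V(T_2)
= (1)²·12.96 + (-1)²·72.25 = 85.21
SD(S) = √85.21 ≈ 9.23

9.23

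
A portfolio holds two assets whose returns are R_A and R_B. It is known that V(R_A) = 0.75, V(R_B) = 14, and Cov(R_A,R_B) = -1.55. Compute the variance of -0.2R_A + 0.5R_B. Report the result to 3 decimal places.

V(-0.2R_A + 0.5R_B) = (-0.2)²·V(R_A) + (0.5)²·V(R_B) + 2·(-0.2)·(0.5)·Cov(R_A,R_B)
= 0.04·0.75 + 0.25·14 + -0.2·-1.55 = 3.84

3.840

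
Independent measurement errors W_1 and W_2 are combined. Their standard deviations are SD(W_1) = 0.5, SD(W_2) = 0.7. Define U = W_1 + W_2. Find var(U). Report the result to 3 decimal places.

0.740

var(W_1) = 0.25, var(W_2) = 0.49
By independence, var(U) = (1)²var(W_1) + (1)²var(W_2)
= (1)²·0.25 + (1)²·0.49 = 0.74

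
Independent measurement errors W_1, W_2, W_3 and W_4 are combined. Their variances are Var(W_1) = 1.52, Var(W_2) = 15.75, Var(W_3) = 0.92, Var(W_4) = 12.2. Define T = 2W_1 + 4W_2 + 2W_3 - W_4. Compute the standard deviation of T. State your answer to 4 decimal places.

By independence, Var(T) = (2)²Var(W_1) + (4)²Var(W_2) + (2)²Var(W_3) + (-1)²Var(W_4)
= (2)²·1.52 + (4)²·15.75 + (2)²·0.92 + (-1)²·12.2 = 273.96
sd(T) = √273.96 ≈ 16.5517

16.5517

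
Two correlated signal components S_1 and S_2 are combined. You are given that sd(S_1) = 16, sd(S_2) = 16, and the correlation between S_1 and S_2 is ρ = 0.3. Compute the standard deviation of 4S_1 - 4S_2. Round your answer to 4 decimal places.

75.7258

Var(S_1) = (16)² = 256;  Var(S_2) = (16)² = 256
cov(S_1,S_2) = ρ·sd(S_1)·sd(S_2) = 0.3·16·16 = 76.8
Var(4S_1 - 4S_2) = (4)²·Var(S_1) + (-4)²·Var(S_2) + 2·(4)·(-4)·cov(S_1,S_2)
= 16·256 + 16·256 + -32·76.8 = 5734.4
sd(4S_1 - 4S_2) = √5734.4 ≈ 75.7258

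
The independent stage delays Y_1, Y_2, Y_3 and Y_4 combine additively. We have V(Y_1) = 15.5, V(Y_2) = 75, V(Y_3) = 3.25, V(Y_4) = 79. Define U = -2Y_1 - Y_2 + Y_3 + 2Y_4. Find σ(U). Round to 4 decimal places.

By independence, V(U) = (-2)²V(Y_1) + (-1)²V(Y_2) + (1)²V(Y_3) + (2)²V(Y_4)
= (-2)²·15.5 + (-1)²·75 + (1)²·3.25 + (2)²·79 = 456.25
σ(U) = √456.25 ≈ 21.3600

21.3600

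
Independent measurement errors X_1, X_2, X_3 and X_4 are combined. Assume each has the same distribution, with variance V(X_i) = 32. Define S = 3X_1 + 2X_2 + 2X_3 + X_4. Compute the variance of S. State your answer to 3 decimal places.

By independence, V(S) = (3)²V(X_1) + (2)²V(X_2) + (2)²V(X_3) + (1)²V(X_4)
= (3)²·32 + (2)²·32 + (2)²·32 + (1)²·32 = 576

576.000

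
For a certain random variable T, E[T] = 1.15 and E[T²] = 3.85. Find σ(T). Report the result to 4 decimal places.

1.5898

Var(T) = 3.85 − (1.15)² = 2.5275
σ(T) = √2.5275 ≈ 1.5898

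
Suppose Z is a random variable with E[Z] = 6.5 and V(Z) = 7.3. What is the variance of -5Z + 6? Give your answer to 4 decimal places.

182.5000

V(-5Z + 6) = (-5)²·V(Z) = 25·7.3 = 182.5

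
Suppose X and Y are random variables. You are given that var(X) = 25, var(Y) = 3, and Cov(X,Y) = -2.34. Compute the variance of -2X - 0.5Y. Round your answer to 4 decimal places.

var(-2X - 0.5Y) = (-2)²·var(X) + (-0.5)²·var(Y) + 2·(-2)·(-0.5)·Cov(X,Y)
= 4·25 + 0.25·3 + 2·-2.34 = 96.07

96.0700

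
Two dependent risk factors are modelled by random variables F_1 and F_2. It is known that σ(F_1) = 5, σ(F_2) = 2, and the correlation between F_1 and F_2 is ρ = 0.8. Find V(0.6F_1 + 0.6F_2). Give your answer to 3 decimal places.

V(F_1) = (5)² = 25;  V(F_2) = (2)² = 4
cov(F_1,F_2) = ρ·σ(F_1)·σ(F_2) = 0.8·5·2 = 8
V(0.6F_1 + 0.6F_2) = (0.6)²·V(F_1) + (0.6)²·V(F_2) + 2·(0.6)·(0.6)·cov(F_1,F_2)
= 0.36·25 + 0.36·4 + 0.72·8 = 16.2

16.200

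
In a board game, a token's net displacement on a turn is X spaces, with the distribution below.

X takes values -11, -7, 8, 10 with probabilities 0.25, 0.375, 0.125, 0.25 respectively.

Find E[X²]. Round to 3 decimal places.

81.625

E[X²] = (-11)²(0.25) + (-7)²(0.375) + (8)²(0.125) + (10)²(0.25) = 81.625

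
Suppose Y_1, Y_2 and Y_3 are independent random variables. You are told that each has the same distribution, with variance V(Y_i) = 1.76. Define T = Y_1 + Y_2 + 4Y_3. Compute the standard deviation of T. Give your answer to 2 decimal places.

By independence, V(T) = (1)²V(Y_1) + (1)²V(Y_2) + (4)²V(Y_3)
= (1)²·1.76 + (1)²·1.76 + (4)²·1.76 = 31.68
SD(T) = √31.68 ≈ 5.63

5.63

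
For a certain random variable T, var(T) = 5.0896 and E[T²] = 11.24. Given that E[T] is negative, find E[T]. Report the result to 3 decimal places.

(E[T])² = E[T²] − var(T) = 11.24 − 5.0896 = 6.1504
E[T] = −√6.1504 = -2.48

-2.480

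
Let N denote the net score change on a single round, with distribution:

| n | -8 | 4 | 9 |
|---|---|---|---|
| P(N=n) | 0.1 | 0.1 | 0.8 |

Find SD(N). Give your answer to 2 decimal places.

5.15

E[N] = (-8)(0.1) + (4)(0.1) + (9)(0.8) = 6.8
E[N²] = (-8)²(0.1) + (4)²(0.1) + (9)²(0.8) = 72.8
Var(N) = E[N²] − (E[N])² = 72.8 − (6.8)² = 26.56
SD(N) = √26.56 ≈ 5.15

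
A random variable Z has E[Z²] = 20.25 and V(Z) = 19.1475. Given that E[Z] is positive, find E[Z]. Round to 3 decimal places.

(E[Z])² = E[Z²] − V(Z) = 20.25 − 19.1475 = 1.1025
E[Z] = √1.1025 = 1.05

1.050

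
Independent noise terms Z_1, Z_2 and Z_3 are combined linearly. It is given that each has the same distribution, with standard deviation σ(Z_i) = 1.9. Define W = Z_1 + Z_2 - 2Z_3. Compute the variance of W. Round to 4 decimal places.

V(Z_i) = (1.9)² = 3.61
By independence, V(W) = (1)²V(Z_1) + (1)²V(Z_2) + (-2)²V(Z_3)
= (1)²·3.61 + (1)²·3.61 + (-2)²·3.61 = 21.66

21.6600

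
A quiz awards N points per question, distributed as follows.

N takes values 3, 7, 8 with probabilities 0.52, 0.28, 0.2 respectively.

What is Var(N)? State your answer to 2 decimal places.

4.99

E[N] = (3)(0.52) + (7)(0.28) + (8)(0.2) = 5.12
E[N²] = (3)²(0.52) + (7)²(0.28) + (8)²(0.2) = 31.2
Var(N) = E[N²] − (E[N])² = 31.2 − (5.12)² = 4.9856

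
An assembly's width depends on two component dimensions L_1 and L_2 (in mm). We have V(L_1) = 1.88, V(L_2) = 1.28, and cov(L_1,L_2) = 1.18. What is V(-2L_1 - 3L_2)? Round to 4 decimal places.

33.2000

V(-2L_1 - 3L_2) = (-2)²·V(L_1) + (-3)²·V(L_2) + 2·(-2)·(-3)·cov(L_1,L_2)
= 4·1.88 + 9·1.28 + 12·1.18 = 33.2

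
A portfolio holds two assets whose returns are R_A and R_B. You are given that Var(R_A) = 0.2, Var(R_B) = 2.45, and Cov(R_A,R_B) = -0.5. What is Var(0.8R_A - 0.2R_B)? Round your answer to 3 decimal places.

Var(0.8R_A - 0.2R_B) = (0.8)²·Var(R_A) + (-0.2)²·Var(R_B) + 2·(0.8)·(-0.2)·Cov(R_A,R_B)
= 0.64·0.2 + 0.04·2.45 + -0.32·-0.5 = 0.386

0.386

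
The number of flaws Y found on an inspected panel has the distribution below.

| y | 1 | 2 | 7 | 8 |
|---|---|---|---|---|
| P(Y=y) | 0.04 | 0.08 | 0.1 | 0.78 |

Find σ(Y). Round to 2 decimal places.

2.05

E[Y] = (1)(0.04) + (2)(0.08) + (7)(0.1) + (8)(0.78) = 7.14
E[Y²] = (1)²(0.04) + (2)²(0.08) + (7)²(0.1) + (8)²(0.78) = 55.18
Var(Y) = E[Y²] − (E[Y])² = 55.18 − (7.14)² = 4.2004
σ(Y) = √4.2004 ≈ 2.05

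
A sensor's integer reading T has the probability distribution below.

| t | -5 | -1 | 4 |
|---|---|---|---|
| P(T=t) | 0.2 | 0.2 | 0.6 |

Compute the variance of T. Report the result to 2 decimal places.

13.36

E[T] = (-5)(0.2) + (-1)(0.2) + (4)(0.6) = 1.2
E[T²] = (-5)²(0.2) + (-1)²(0.2) + (4)²(0.6) = 14.8
var(T) = E[T²] − (E[T])² = 14.8 − (1.2)² = 13.36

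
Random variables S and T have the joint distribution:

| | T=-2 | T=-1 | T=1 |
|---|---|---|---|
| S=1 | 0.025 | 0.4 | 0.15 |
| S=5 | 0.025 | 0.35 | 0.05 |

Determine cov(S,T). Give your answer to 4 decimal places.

-0.2950

E[S] = 2.7,  E[T] = -0.65
E[ST] = -2.05
cov(S,T) = E[ST] − E[S]E[T] = -2.05 − (2.7)(-0.65) = -0.295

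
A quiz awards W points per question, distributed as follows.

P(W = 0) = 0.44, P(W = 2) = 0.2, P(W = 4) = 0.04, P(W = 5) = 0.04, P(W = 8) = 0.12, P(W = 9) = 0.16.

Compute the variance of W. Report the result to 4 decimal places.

13.0944

E[W] = (0)(0.44) + (2)(0.2) + (4)(0.04) + (5)(0.04) + (8)(0.12) + (9)(0.16) = 3.16
E[W²] = (0)²(0.44) + (2)²(0.2) + (4)²(0.04) + (5)²(0.04) + (8)²(0.12) + (9)²(0.16) = 23.08
var(W) = E[W²] − (E[W])² = 23.08 − (3.16)² = 13.0944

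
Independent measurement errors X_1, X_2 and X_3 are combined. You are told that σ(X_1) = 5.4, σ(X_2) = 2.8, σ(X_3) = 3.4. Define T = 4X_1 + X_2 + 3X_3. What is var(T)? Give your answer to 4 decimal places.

578.4400

var(X_1) = 29.16, var(X_2) = 7.84, var(X_3) = 11.56
By independence, var(T) = (4)²var(X_1) + (1)²var(X_2) + (3)²var(X_3)
= (4)²·29.16 + (1)²·7.84 + (3)²·11.56 = 578.44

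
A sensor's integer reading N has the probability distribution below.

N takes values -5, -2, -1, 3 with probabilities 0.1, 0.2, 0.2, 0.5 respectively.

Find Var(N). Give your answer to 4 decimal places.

E[N] = (-5)(0.1) + (-2)(0.2) + (-1)(0.2) + (3)(0.5) = 0.4
E[N²] = (-5)²(0.1) + (-2)²(0.2) + (-1)²(0.2) + (3)²(0.5) = 8
Var(N) = E[N²] − (E[N])² = 8 − (0.4)² = 7.84

7.8400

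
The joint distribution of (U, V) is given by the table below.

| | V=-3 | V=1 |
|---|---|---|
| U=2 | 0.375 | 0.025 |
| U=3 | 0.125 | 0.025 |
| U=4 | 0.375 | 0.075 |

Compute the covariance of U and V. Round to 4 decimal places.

0.1750

E[U] = 3.05,  E[V] = -2.5
E[UV] = -7.45
cov(U,V) = E[UV] − E[U]E[V] = -7.45 − (3.05)(-2.5) = 0.175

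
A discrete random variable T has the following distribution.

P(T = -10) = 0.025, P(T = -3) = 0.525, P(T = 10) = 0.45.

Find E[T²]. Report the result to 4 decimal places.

E[T²] = (-10)²(0.025) + (-3)²(0.525) + (10)²(0.45) = 52.225

52.2250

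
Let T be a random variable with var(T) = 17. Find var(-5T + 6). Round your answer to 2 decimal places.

425.00

var(-5T + 6) = (-5)²·var(T) = 25·17 = 425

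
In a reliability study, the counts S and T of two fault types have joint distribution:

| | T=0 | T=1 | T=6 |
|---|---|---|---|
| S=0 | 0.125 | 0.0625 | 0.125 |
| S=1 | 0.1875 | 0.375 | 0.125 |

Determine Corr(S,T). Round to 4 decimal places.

-0.1874

E[S] = 0.6875,  E[T] = 1.9375
E[ST] = 1.125
Cov(S,T) = E[ST] − E[S]E[T] = 1.125 − (0.6875)(1.9375) = -0.20703125
Var(S) = 0.21484375,  Var(T) = 5.68359375
ρ = -0.20703125 / √(0.21484375·5.68359375) ≈ -0.1874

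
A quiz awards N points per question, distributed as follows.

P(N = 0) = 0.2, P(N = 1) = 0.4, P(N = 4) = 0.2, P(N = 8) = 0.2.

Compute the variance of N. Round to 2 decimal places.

8.56

E[N] = (0)(0.2) + (1)(0.4) + (4)(0.2) + (8)(0.2) = 2.8
E[N²] = (0)²(0.2) + (1)²(0.4) + (4)²(0.2) + (8)²(0.2) = 16.4
var(N) = E[N²] − (E[N])² = 16.4 − (2.8)² = 8.56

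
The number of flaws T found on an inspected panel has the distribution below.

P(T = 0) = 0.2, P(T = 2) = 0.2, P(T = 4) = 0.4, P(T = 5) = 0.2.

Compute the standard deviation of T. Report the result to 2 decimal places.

E[T] = (0)(0.2) + (2)(0.2) + (4)(0.4) + (5)(0.2) = 3
E[T²] = (0)²(0.2) + (2)²(0.2) + (4)²(0.4) + (5)²(0.2) = 12.2
V(T) = E[T²] − (E[T])² = 12.2 − (3)² = 3.2
SD(T) = √3.2 ≈ 1.79

1.79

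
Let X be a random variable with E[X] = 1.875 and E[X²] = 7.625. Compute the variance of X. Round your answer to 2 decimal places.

4.11

Var(X) = 7.625 − (1.875)² = 4.109375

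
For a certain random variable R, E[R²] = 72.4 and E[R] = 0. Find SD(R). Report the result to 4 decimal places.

Var(R) = 72.4 − (0)² = 72.4
SD(R) = √72.4 ≈ 8.5088

8.5088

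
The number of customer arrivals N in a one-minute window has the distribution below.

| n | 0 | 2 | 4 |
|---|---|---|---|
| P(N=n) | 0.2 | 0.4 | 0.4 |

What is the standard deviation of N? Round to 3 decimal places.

1.497

E[N] = (0)(0.2) + (2)(0.4) + (4)(0.4) = 2.4
E[N²] = (0)²(0.2) + (2)²(0.4) + (4)²(0.4) = 8
Var(N) = E[N²] − (E[N])² = 8 − (2.4)² = 2.24
σ(N) = √2.24 ≈ 1.497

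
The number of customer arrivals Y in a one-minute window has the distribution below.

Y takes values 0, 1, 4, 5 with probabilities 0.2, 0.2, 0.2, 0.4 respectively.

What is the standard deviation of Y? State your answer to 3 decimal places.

2.098

E[Y] = (0)(0.2) + (1)(0.2) + (4)(0.2) + (5)(0.4) = 3
E[Y²] = (0)²(0.2) + (1)²(0.2) + (4)²(0.2) + (5)²(0.4) = 13.4
Var(Y) = E[Y²] − (E[Y])² = 13.4 − (3)² = 4.4
σ(Y) = √4.4 ≈ 2.098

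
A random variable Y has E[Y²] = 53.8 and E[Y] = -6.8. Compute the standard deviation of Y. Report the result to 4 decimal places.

var(Y) = 53.8 − (-6.8)² = 7.56
SD(Y) = √7.56 ≈ 2.7495

2.7495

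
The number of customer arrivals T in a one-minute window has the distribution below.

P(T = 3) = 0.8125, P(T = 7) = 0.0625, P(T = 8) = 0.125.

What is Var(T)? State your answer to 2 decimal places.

3.36

E[T] = (3)(0.8125) + (7)(0.0625) + (8)(0.125) = 3.875
E[T²] = (3)²(0.8125) + (7)²(0.0625) + (8)²(0.125) = 18.375
Var(T) = E[T²] − (E[T])² = 18.375 − (3.875)² = 3.359375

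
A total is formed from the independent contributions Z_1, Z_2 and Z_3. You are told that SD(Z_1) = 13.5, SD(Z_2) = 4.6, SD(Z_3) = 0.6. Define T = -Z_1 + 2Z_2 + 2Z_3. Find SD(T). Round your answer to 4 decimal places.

16.3808

V(Z_1) = 182.25, V(Z_2) = 21.16, V(Z_3) = 0.36
By independence, V(T) = (-1)²V(Z_1) + (2)²V(Z_2) + (2)²V(Z_3)
= (-1)²·182.25 + (2)²·21.16 + (2)²·0.36 = 268.33
SD(T) = √268.33 ≈ 16.3808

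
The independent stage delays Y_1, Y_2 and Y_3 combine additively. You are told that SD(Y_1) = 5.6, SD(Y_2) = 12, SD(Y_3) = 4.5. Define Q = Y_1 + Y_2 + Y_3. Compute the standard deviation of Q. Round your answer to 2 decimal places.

V(Y_1) = 31.36, V(Y_2) = 144, V(Y_3) = 20.25
By independence, V(Q) = (1)²V(Y_1) + (1)²V(Y_2) + (1)²V(Y_3)
= (1)²·31.36 + (1)²·144 + (1)²·20.25 = 195.61
SD(Q) = √195.61 ≈ 13.99

13.99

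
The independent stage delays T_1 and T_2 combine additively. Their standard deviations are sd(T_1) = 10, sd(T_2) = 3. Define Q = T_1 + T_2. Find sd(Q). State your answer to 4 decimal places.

Var(T_1) = 100, Var(T_2) = 9
By independence, Var(Q) = (1)²Var(T_1) + (1)²Var(T_2)
= (1)²·100 + (1)²·9 = 109
sd(Q) = √109 ≈ 10.4403

10.4403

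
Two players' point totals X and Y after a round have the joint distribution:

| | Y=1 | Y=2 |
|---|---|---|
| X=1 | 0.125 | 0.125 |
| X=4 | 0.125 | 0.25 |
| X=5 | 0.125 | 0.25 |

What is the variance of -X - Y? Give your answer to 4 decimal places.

E[X] = 3.625,  E[Y] = 1.625,  E[XY] = 6
var(X) = 15.625 − (3.625)² = 2.484375;  var(Y) = 2.875 − (1.625)² = 0.234375
Cov(X,Y) = 6 − (3.625)(1.625) = 0.109375
var(-X - Y) = (-1)²·2.484375 + (-1)²·0.234375 + 2·(-1)·(-1)·0.109375 = 2.9375

2.9375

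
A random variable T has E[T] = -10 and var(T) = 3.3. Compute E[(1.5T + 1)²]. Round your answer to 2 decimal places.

E[1.5T + 1] = 1.5·-10 + 1 = -14
var(1.5T + 1) = (1.5)²·3.3 = 7.425
E[(1.5T + 1)²] = var((1.5T + 1)) + (E[(1.5T + 1)])² = 7.425 + (-14)² = 203.425

203.43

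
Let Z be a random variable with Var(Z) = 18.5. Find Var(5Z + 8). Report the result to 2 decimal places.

Var(5Z + 8) = (5)²·Var(Z) = 25·18.5 = 462.5

462.50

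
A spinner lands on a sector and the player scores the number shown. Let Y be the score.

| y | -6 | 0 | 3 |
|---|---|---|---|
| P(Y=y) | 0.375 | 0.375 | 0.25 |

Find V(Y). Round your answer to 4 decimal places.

13.5000

E[Y] = (-6)(0.375) + (0)(0.375) + (3)(0.25) = -1.5
E[Y²] = (-6)²(0.375) + (0)²(0.375) + (3)²(0.25) = 15.75
V(Y) = E[Y²] − (E[Y])² = 15.75 − (-1.5)² = 13.5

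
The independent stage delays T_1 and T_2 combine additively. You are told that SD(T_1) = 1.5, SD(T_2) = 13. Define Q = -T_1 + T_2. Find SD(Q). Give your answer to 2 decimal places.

13.09

V(T_1) = 2.25, V(T_2) = 169
By independence, V(Q) = (-1)²V(T_1) + (1)²V(T_2)
= (-1)²·2.25 + (1)²·169 = 171.25
SD(Q) = √171.25 ≈ 13.09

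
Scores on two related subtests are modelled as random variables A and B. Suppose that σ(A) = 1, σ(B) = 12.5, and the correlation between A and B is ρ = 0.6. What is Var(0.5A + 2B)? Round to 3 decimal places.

640.250

Var(A) = (1)² = 1;  Var(B) = (12.5)² = 156.25
Cov(A,B) = ρ·σ(A)·σ(B) = 0.6·1·12.5 = 7.5
Var(0.5A + 2B) = (0.5)²·Var(A) + (2)²·Var(B) + 2·(0.5)·(2)·Cov(A,B)
= 0.25·1 + 4·156.25 + 2·7.5 = 640.25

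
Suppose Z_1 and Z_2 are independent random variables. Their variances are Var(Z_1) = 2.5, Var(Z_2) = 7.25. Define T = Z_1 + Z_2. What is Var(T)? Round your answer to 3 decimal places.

9.750

By independence, Var(T) = (1)²Var(Z_1) + (1)²Var(Z_2)
= (1)²·2.5 + (1)²·7.25 = 9.75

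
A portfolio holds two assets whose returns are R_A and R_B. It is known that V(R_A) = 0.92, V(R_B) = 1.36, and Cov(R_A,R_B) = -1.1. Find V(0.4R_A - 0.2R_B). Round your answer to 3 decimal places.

V(0.4R_A - 0.2R_B) = (0.4)²·V(R_A) + (-0.2)²·V(R_B) + 2·(0.4)·(-0.2)·Cov(R_A,R_B)
= 0.16·0.92 + 0.04·1.36 + -0.16·-1.1 = 0.3776

0.378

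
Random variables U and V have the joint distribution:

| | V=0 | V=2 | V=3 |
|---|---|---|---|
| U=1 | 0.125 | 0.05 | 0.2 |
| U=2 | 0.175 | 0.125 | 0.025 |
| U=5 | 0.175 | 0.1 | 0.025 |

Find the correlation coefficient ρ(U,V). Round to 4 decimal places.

E[U] = 2.525,  E[V] = 1.3
E[UV] = 2.725
cov(U,V) = E[UV] − E[U]E[V] = 2.725 − (2.525)(1.3) = -0.5575
var(U) = 2.799375,  var(V) = 1.66
ρ = -0.5575 / √(2.799375·1.66) ≈ -0.2586

-0.2586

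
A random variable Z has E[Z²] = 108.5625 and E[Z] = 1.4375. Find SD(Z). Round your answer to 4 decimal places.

var(Z) = 108.5625 − (1.4375)² = 106.49609375
SD(Z) = √106.49609375 ≈ 10.3197

10.3197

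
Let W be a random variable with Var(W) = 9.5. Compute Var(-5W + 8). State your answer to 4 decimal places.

237.5000

Var(-5W + 8) = (-5)²·Var(W) = 25·9.5 = 237.5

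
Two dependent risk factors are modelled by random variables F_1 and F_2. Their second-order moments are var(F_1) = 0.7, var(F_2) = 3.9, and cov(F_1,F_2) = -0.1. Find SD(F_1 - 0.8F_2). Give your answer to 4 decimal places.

1.8319

var(F_1 - 0.8F_2) = (1)²·var(F_1) + (-0.8)²·var(F_2) + 2·(1)·(-0.8)·cov(F_1,F_2)
= 1·0.7 + 0.64·3.9 + -1.6·-0.1 = 3.356
SD(F_1 - 0.8F_2) = √3.356 ≈ 1.8319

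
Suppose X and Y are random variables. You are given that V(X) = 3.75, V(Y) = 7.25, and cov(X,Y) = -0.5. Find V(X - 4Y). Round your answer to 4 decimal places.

V(X - 4Y) = (1)²·V(X) + (-4)²·V(Y) + 2·(1)·(-4)·cov(X,Y)
= 1·3.75 + 16·7.25 + -8·-0.5 = 123.75

123.7500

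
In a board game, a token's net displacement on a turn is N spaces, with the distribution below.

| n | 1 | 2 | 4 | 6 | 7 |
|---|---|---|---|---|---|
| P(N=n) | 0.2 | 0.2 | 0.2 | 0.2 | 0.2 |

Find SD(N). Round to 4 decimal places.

E[N] = (1)(0.2) + (2)(0.2) + (4)(0.2) + (6)(0.2) + (7)(0.2) = 4
E[N²] = (1)²(0.2) + (2)²(0.2) + (4)²(0.2) + (6)²(0.2) + (7)²(0.2) = 21.2
V(N) = E[N²] − (E[N])² = 21.2 − (4)² = 5.2
SD(N) = √5.2 ≈ 2.2804

2.2804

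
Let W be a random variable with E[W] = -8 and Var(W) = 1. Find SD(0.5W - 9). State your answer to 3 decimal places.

0.500

Var(0.5W - 9) = (0.5)²·1 = 0.25
SD(0.5W - 9) = √0.25 ≈ 0.500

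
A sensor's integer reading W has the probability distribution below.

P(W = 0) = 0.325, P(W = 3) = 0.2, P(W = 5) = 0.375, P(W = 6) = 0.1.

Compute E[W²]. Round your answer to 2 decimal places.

14.78

E[W²] = (0)²(0.325) + (3)²(0.2) + (5)²(0.375) + (6)²(0.1) = 14.775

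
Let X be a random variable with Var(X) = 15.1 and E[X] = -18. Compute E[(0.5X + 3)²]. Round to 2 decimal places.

39.78

E[0.5X + 3] = 0.5·-18 + 3 = -6
Var(0.5X + 3) = (0.5)²·15.1 = 3.775
E[(0.5X + 3)²] = Var((0.5X + 3)) + (E[(0.5X + 3)])² = 3.775 + (-6)² = 39.775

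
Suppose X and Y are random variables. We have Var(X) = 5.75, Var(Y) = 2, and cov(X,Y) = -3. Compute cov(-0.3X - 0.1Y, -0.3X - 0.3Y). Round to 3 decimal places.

cov(-0.3X - 0.1Y, -0.3X - 0.3Y) = (-0.3)(-0.3)Var(X) + (-0.1)(-0.3)Var(Y) + [(-0.3)(-0.3) + (-0.1)(-0.3)]cov(X,Y)
= 0.09·5.75 + 0.03·2 + 0.12·-3 = 0.2175

0.218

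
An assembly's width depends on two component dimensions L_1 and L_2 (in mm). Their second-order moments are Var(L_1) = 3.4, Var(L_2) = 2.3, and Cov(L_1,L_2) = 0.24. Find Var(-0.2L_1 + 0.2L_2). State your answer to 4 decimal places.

0.2088

Var(-0.2L_1 + 0.2L_2) = (-0.2)²·Var(L_1) + (0.2)²·Var(L_2) + 2·(-0.2)·(0.2)·Cov(L_1,L_2)
= 0.04·3.4 + 0.04·2.3 + -0.08·0.24 = 0.2088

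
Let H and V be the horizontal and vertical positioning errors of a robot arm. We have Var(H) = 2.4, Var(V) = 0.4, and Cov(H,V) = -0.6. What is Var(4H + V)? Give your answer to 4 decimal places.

Var(4H + V) = (4)²·Var(H) + (1)²·Var(V) + 2·(4)·(1)·Cov(H,V)
= 16·2.4 + 1·0.4 + 8·-0.6 = 34

34.0000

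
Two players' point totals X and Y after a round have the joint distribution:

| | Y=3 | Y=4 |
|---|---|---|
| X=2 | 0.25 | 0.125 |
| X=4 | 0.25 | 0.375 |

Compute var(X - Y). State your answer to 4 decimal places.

E[X] = 3.25,  E[Y] = 3.5,  E[XY] = 11.5
var(X) = 11.5 − (3.25)² = 0.9375;  var(Y) = 12.5 − (3.5)² = 0.25
Cov(X,Y) = 11.5 − (3.25)(3.5) = 0.125
var(X - Y) = (1)²·0.9375 + (-1)²·0.25 + 2·(1)·(-1)·0.125 = 0.9375

0.9375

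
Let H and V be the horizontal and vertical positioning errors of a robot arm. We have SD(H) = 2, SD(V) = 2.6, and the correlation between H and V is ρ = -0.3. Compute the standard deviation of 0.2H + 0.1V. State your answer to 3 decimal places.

var(H) = (2)² = 4;  var(V) = (2.6)² = 6.76
Cov(H,V) = ρ·SD(H)·SD(V) = -0.3·2·2.6 = -1.56
var(0.2H + 0.1V) = (0.2)²·var(H) + (0.1)²·var(V) + 2·(0.2)·(0.1)·Cov(H,V)
= 0.04·4 + 0.01·6.76 + 0.04·-1.56 = 0.1652
SD(0.2H + 0.1V) = √0.1652 ≈ 0.406

0.406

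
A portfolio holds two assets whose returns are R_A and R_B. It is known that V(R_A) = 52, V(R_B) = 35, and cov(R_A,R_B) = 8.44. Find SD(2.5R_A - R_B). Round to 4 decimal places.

17.8269

V(2.5R_A - R_B) = (2.5)²·V(R_A) + (-1)²·V(R_B) + 2·(2.5)·(-1)·cov(R_A,R_B)
= 6.25·52 + 1·35 + -5·8.44 = 317.8
SD(2.5R_A - R_B) = √317.8 ≈ 17.8269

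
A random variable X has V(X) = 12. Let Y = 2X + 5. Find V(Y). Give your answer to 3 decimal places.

48.000

V(2X + 5) = (2)²·V(X) = 4·12 = 48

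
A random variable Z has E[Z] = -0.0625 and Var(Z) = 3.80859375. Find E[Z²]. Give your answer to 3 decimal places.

3.813

E[Z²] = Var(Z) + (E[Z])² = 3.80859375 + (-0.0625)² = 3.8125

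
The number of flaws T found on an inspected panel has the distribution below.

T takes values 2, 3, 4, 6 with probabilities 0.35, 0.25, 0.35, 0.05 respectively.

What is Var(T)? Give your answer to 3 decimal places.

E[T] = (2)(0.35) + (3)(0.25) + (4)(0.35) + (6)(0.05) = 3.15
E[T²] = (2)²(0.35) + (3)²(0.25) + (4)²(0.35) + (6)²(0.05) = 11.05
Var(T) = E[T²] − (E[T])² = 11.05 − (3.15)² = 1.1275

1.128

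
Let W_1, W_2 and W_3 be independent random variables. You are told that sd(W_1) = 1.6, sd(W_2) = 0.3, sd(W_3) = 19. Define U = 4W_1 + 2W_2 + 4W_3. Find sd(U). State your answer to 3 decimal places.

76.271

V(W_1) = 2.56, V(W_2) = 0.09, V(W_3) = 361
By independence, V(U) = (4)²V(W_1) + (2)²V(W_2) + (4)²V(W_3)
= (4)²·2.56 + (2)²·0.09 + (4)²·361 = 5817.32
sd(U) = √5817.32 ≈ 76.271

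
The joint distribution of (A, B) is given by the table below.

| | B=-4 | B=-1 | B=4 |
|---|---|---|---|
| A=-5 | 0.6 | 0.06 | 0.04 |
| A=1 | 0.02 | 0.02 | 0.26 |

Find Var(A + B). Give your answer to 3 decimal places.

36.686

E[A] = -3.2,  E[B] = -1.36,  E[AB] = 12.44
Var(A) = 17.8 − (-3.2)² = 7.56;  Var(B) = 14.8 − (-1.36)² = 12.9504
cov(A,B) = 12.44 − (-3.2)(-1.36) = 8.088
Var(A + B) = (1)²·7.56 + (1)²·12.9504 + 2·(1)·(1)·8.088 = 36.6864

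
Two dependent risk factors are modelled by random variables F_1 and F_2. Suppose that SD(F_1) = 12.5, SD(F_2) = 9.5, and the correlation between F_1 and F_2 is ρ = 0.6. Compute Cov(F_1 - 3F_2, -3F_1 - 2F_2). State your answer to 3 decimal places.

571.500

Var(F_1) = (12.5)² = 156.25;  Var(F_2) = (9.5)² = 90.25
Cov(F_1,F_2) = ρ·SD(F_1)·SD(F_2) = 0.6·12.5·9.5 = 71.25
Cov(F_1 - 3F_2, -3F_1 - 2F_2) = (1)(-3)Var(F_1) + (-3)(-2)Var(F_2) + [(1)(-2) + (-3)(-3)]Cov(F_1,F_2)
= -3·156.25 + 6·90.25 + 7·71.25 = 571.5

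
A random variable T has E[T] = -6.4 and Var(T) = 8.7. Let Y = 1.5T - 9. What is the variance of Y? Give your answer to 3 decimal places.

19.575

Var(1.5T - 9) = (1.5)²·Var(T) = 2.25·8.7 = 19.575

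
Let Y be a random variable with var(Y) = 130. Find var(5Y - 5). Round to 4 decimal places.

var(5Y - 5) = (5)²·var(Y) = 25·130 = 3250

3250.0000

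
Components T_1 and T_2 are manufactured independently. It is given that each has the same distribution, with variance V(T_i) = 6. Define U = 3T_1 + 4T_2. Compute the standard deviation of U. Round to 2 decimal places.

12.25

By independence, V(U) = (3)²V(T_1) + (4)²V(T_2)
= (3)²·6 + (4)²·6 = 150
SD(U) = √150 ≈ 12.25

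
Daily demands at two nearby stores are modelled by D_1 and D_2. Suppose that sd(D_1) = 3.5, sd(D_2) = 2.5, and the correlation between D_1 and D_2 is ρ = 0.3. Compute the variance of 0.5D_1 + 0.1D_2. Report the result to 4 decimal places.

var(D_1) = (3.5)² = 12.25;  var(D_2) = (2.5)² = 6.25
cov(D_1,D_2) = ρ·sd(D_1)·sd(D_2) = 0.3·3.5·2.5 = 2.625
var(0.5D_1 + 0.1D_2) = (0.5)²·var(D_1) + (0.1)²·var(D_2) + 2·(0.5)·(0.1)·cov(D_1,D_2)
= 0.25·12.25 + 0.01·6.25 + 0.1·2.625 = 3.3875

3.3875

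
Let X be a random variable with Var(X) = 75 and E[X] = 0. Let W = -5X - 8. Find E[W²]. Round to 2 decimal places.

1939.00

E[-5X - 8] = -5·0 − 8 = -8
Var(-5X - 8) = (-5)²·75 = 1875
E[W²] = Var(W) + (E[W])² = 1875 + (-8)² = 1939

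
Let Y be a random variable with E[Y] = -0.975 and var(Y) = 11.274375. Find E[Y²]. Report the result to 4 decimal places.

12.2250

E[Y²] = var(Y) + (E[Y])² = 11.274375 + (-0.975)² = 12.225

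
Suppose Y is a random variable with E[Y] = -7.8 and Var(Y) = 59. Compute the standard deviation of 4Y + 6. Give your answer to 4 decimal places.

Var(4Y + 6) = (4)²·59 = 944
SD(4Y + 6) = √944 ≈ 30.7246

30.7246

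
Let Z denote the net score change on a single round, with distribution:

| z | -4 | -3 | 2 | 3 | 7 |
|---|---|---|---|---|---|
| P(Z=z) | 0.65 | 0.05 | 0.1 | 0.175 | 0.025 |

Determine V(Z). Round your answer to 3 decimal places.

E[Z] = (-4)(0.65) + (-3)(0.05) + (2)(0.1) + (3)(0.175) + (7)(0.025) = -1.85
E[Z²] = (-4)²(0.65) + (-3)²(0.05) + (2)²(0.1) + (3)²(0.175) + (7)²(0.025) = 14.05
V(Z) = E[Z²] − (E[Z])² = 14.05 − (-1.85)² = 10.6275

10.628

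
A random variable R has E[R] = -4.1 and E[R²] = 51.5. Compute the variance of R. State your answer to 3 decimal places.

Var(R) = 51.5 − (-4.1)² = 34.69

34.690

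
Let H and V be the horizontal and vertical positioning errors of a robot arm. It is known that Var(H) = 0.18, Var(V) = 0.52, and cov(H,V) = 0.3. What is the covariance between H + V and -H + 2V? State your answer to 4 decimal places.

1.1600

cov(H + V, -H + 2V) = (1)(-1)Var(H) + (1)(2)Var(V) + [(1)(2) + (1)(-1)]cov(H,V)
= -1·0.18 + 2·0.52 + 1·0.3 = 1.16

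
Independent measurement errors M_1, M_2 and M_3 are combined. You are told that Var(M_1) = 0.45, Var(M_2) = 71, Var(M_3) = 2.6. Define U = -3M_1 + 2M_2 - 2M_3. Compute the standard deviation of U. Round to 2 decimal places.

By independence, Var(U) = (-3)²Var(M_1) + (2)²Var(M_2) + (-2)²Var(M_3)
= (-3)²·0.45 + (2)²·71 + (-2)²·2.6 = 298.45
SD(U) = √298.45 ≈ 17.28

17.28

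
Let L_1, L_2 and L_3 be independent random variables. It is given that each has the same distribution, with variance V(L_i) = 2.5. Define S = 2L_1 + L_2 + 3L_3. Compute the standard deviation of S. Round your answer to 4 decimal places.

By independence, V(S) = (2)²V(L_1) + (1)²V(L_2) + (3)²V(L_3)
= (2)²·2.5 + (1)²·2.5 + (3)²·2.5 = 35
sd(S) = √35 ≈ 5.9161

5.9161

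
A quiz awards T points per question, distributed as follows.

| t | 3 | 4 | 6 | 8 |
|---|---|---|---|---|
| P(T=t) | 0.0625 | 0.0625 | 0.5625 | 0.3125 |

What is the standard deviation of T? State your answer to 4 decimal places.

1.4017

E[T] = (3)(0.0625) + (4)(0.0625) + (6)(0.5625) + (8)(0.3125) = 6.3125
E[T²] = (3)²(0.0625) + (4)²(0.0625) + (6)²(0.5625) + (8)²(0.3125) = 41.8125
var(T) = E[T²] − (E[T])² = 41.8125 − (6.3125)² = 1.96484375
SD(T) = √1.96484375 ≈ 1.4017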